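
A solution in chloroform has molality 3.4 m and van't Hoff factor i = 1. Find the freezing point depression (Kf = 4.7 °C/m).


ΔTf = Kf × m × i
= 4.7 × 3.4 × 1
= 15.98 °C

15.98 °C


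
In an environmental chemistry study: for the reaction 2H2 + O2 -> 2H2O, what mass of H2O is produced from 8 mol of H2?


Mole ratio H2O:H2 = 2:2
n(H2O) = 8 × 2/2 = 8.000 mol
mass = 8.000 × 18.02 = 144.16 g

144.16 g


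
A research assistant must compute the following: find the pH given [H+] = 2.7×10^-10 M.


pH = -log10([H+]) = -log10(2.7×10^-10)
= 10 - log10(2.7)
= 10 - 0.43
= 9.57

9.57


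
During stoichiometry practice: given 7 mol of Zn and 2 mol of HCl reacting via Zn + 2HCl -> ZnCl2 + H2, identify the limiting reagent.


Mole ratio available / coefficient:
  Zn: 7/1 = 7.000
  HCl: 2/2 = 1.000
Smaller ratio is limiting.

HCl


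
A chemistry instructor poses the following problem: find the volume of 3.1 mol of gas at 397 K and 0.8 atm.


PV = nRT  (R = 0.08206 L·atm/(mol·K))
V = nRT/P = 3.1×0.08206×397/0.8
= 126.239 L

126.239 L


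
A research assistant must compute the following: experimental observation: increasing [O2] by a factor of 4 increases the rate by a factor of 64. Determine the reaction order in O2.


rate ∝ [O2]^n
4^n = 64 → n = 3
Order in O2: 3

3


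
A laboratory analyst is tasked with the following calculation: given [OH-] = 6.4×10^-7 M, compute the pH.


pOH = -log10([OH-]) = -log10(6.4×10^-7)
= 7 - log10(6.4) = 6.19
pH = 14 - pOH = 14 - 6.19 = 7.81

7.81


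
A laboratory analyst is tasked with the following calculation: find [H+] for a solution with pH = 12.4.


[H+] = 10^(-pH) = 10^(-12.4)
= 3.98×10^-13 M

3.98×10^-13 M


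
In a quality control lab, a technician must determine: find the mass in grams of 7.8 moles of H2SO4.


M(H2SO4) = 98.09 g/mol
mass = n × M = 7.8 × 98.09 = 765.10 g

765.10 g


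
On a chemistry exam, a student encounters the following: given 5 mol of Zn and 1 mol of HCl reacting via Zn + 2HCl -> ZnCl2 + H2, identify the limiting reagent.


Mole ratio available / coefficient:
  Zn: 5/1 = 5.000
  HCl: 1/2 = 0.500
Smaller ratio is limiting.

HCl


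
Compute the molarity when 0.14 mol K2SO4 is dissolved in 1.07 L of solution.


M = n/V = 0.14/1.07 = 0.131 mol/L

0.131 M


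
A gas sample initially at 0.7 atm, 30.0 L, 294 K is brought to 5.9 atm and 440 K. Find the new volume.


P1V1/T1 = P2V2/T2
V2 = P1V1T2/(T1P2)
= 0.7×30.0×440/(294×5.9)
= 5.327 L

5.327 L


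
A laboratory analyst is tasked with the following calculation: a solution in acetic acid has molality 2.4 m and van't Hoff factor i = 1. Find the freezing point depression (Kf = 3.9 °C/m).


ΔTf = Kf × m × i
= 3.9 × 2.4 × 1
= 9.36 °C

9.36 °C


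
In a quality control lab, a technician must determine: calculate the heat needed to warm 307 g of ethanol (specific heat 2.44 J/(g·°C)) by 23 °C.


q = mcΔT = 307 × 2.44 × 23
= 17228.84 J

17228.84 J


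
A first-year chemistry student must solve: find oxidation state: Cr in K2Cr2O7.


2(+1) + 2x + 7(-2) = 0, so x = +6
Oxidation number: +6

+6


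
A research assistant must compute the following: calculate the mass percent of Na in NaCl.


M(NaCl) = 1×22.99 + 1×35.45 = 58.44 g/mol
Mass of Na = 1 × 22.99 = 22.99 g/mol
% Na = 22.99/58.44 × 100 = 39.34%

39.34%


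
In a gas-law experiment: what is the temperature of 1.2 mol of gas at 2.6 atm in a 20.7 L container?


PV = nRT  (R = 0.08206 L·atm/(mol·K))
T = PV/(nR) = 2.6×20.7/(1.2×0.08206)
= 53.82/0.098472
= 546.55 K

546.55 K


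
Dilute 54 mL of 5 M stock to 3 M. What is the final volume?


C1V1 = C2V2
5 × 54 = 3 × V2
V2 = 270/3 = 90.0 mL

90.0 mL


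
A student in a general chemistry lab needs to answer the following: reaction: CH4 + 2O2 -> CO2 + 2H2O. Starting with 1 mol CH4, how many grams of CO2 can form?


Mole ratio CO2:CH4 = 1:1
n(CO2) = 1 × 1/1 = 1.000 mol
mass = 1.000 × 44.01 = 44.01 g

44.01 g


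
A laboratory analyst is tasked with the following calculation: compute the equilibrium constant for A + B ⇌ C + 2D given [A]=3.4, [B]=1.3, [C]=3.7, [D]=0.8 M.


Kc = [C][D]^2/([A][B])
= (3.7^1 × 0.8^2)/(3.4^1 × 1.3^1)
= 2.368/4.42
= 0.5357

0.5357


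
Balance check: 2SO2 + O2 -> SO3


Equation: 2SO2 + O2 -> SO3
Check atoms: O: 6≠3, S: 2≠1
Not balanced

No, not balanced


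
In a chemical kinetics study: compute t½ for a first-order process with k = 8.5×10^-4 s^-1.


t½ = ln2/k = 0.693147/(8.5×10^-4 s^-1)
= 815.5 s

815.5 s


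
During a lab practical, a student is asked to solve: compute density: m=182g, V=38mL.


ρ = mass/volume
= 182/38
= 4.789 g/mL

4.789 g/mL


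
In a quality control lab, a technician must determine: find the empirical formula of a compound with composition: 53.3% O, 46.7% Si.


Assume 100 g sample. Moles of each element:
  O: 53.3/16.0 = 3.331 mol
  Si: 46.7/28.09 = 1.663 mol
Divide by smallest (1.663):
  O: 3.331/1.663 = 2.0
  Si: 1.663/1.663 = 1.0
Empirical formula: SiO2

SiO2


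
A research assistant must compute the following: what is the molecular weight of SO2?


M(SO2) = 1×32.07 + 2×16.0
= 32.07 + 32.0
= 64.07 g/mol

64.07 g/mol


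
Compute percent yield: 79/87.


% yield = actual/theoretical × 100
= 79/87 × 100
= 90.8%

90.8%


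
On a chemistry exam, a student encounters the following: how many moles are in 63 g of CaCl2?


M(CaCl2) = 110.98 g/mol
n = mass/M = 63/110.98 = 0.5677 mol

0.5677 mol


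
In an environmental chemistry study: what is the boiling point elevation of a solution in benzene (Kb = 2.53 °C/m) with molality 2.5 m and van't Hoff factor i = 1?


ΔTb = Kb × m × i
= 2.53 × 2.5 × 1
= 6.325 °C

6.325 °C


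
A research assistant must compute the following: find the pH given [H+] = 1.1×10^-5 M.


pH = -log10([H+]) = -log10(1.1×10^-5)
= 5 - log10(1.1)
= 5 - 0.04
= 4.96

4.96


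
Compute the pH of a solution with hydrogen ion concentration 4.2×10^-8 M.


pH = -log10([H+]) = -log10(4.2×10^-8)
= 8 - log10(4.2)
= 8 - 0.62
= 7.38

7.38


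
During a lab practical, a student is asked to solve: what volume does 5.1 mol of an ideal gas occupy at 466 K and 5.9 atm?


PV = nRT  (R = 0.08206 L·atm/(mol·K))
V = nRT/P = 5.1×0.08206×466/5.9
= 33.055 L

33.055 L


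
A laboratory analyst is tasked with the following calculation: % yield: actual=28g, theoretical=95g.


% yield = actual/theoretical × 100
= 28/95 × 100
= 29.47%

29.47%


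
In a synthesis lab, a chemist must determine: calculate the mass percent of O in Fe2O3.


M(Fe2O3) = 2×55.85 + 3×16.0 = 159.70 g/mol
Mass of O = 3 × 16.0 = 48.00 g/mol
% O = 48.00/159.70 × 100 = 30.06%

30.06%


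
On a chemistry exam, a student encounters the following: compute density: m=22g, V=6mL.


ρ = mass/volume
= 22/6
= 3.667 g/mL

3.667 g/mL


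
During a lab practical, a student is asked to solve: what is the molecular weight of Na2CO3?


M(Na2CO3) = 2×22.99 + 1×12.01 + 3×16.0
= 45.98 + 12.01 + 48.0
= 105.99 g/mol

105.99 g/mol


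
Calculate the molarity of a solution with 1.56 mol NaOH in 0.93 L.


M = n/V = 1.56/0.93 = 1.677 mol/L

1.677 M


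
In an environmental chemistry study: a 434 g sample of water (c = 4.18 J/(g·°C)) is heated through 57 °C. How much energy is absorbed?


q = mcΔT = 434 × 4.18 × 57
= 103404.84 J

103404.84 J


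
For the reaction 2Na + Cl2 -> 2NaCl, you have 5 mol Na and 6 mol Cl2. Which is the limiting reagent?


Mole ratio available / coefficient:
  Na: 5/2 = 2.500
  Cl2: 6/1 = 6.000
Smaller ratio is limiting.

Na


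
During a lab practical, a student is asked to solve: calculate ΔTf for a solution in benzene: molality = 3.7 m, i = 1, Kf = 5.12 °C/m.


ΔTf = Kf × m × i
= 5.12 × 3.7 × 1
= 18.944 °C

18.944 °C


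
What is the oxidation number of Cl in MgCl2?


halide: -1
Oxidation number: -1

-1


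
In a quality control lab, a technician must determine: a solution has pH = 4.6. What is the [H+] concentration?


[H+] = 10^(-pH) = 10^(-4.6)
= 2.51×10^-5 M

2.51×10^-5 M


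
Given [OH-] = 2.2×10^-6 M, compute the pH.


pOH = -log10([OH-]) = -log10(2.2×10^-6)
= 6 - log10(2.2) = 5.66
pH = 14 - pOH = 14 - 5.66 = 8.34

8.34


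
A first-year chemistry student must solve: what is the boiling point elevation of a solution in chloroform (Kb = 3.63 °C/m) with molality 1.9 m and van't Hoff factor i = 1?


ΔTb = Kb × m × i
= 3.63 × 1.9 × 1
= 6.897 °C

6.897 °C


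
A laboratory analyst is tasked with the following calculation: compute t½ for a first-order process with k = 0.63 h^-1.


t½ = ln2/k = 0.693147/(0.63 h^-1)
= 1.100 h

1.100 h


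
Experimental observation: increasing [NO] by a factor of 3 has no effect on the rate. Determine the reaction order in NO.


rate ∝ [NO]^n
rate ∝ [NO]^0
Order in NO: 0

0


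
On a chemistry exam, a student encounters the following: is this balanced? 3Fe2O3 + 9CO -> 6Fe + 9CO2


Equation: 3Fe2O3 + 9CO -> 6Fe + 9CO2
Check atoms: C: 9=9, Fe: 6=6, O: 18=18
Balanced

Yes, balanced


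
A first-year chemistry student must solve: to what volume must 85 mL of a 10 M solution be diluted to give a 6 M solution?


C1V1 = C2V2
10 × 85 = 6 × V2
V2 = 850/6 = 141.67 mL

141.67 mL


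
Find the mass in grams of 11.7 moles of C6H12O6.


M(C6H12O6) = 180.16 g/mol
mass = n × M = 11.7 × 180.16 = 2107.87 g

2107.87 g


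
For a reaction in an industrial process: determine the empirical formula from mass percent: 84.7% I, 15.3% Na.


Assume 100 g sample. Moles of each element:
  I: 84.7/126.9 = 0.667 mol
  Na: 15.3/22.99 = 0.666 mol
Divide by smallest (0.666):
  I: 0.667/0.666 = 1.0
  Na: 0.666/0.666 = 1.0
Empirical formula: NaI

NaI


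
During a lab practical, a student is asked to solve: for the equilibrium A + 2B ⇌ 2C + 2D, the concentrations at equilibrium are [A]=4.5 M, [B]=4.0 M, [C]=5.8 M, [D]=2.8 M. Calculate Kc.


Kc = [C]^2[D]^2/([A][B]^2)
= (5.8^2 × 2.8^2)/(4.5^1 × 4.0^2)
= 263.7376/72
= 3.663

3.663


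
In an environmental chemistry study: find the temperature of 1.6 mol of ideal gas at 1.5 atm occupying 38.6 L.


PV = nRT  (R = 0.08206 L·atm/(mol·K))
T = PV/(nR) = 1.5×38.6/(1.6×0.08206)
= 57.90/0.131296
= 440.99 K

440.99 K


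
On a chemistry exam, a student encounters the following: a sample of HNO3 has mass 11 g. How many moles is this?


M(HNO3) = 63.02 g/mol
n = mass/M = 11/63.02 = 0.1745 mol

0.1745 mol


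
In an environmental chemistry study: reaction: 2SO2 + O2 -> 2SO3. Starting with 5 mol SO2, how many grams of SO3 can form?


Mole ratio SO3:SO2 = 2:2
n(SO3) = 5 × 2/2 = 5.000 mol
mass = 5.000 × 80.07 = 400.35 g

400.35 g


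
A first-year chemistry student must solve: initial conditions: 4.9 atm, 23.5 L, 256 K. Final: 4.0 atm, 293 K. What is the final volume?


P1V1/T1 = P2V2/T2
V2 = P1V1T2/(T1P2)
= 4.9×23.5×293/(256×4.0)
= 32.948 L

32.948 L


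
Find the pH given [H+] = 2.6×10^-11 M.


pH = -log10([H+]) = -log10(2.6×10^-11)
= 11 - log10(2.6)
= 11 - 0.41
= 10.59

10.59


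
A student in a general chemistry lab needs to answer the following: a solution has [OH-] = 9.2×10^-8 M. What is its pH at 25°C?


pOH = -log10([OH-]) = -log10(9.2×10^-8)
= 8 - log10(9.2) = 7.04
pH = 14 - pOH = 14 - 7.04 = 6.96

6.96


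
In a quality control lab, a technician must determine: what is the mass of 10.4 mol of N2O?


M(N2O) = 44.02 g/mol
mass = n × M = 10.4 × 44.02 = 457.81 g

457.81 g


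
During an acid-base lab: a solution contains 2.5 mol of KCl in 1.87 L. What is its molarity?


M = n/V = 2.5/1.87 = 1.337 mol/L

1.337 M


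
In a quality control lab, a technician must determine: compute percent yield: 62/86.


% yield = actual/theoretical × 100
= 62/86 × 100
= 72.09%

72.09%


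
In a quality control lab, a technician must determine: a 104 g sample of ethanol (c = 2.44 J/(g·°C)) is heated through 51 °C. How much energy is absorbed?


q = mcΔT = 104 × 2.44 × 51
= 12941.76 J

12941.76 J


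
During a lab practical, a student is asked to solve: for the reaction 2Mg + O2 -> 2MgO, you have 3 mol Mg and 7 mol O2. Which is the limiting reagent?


Mole ratio available / coefficient:
  Mg: 3/2 = 1.500
  O2: 7/1 = 7.000
Smaller ratio is limiting.

Mg


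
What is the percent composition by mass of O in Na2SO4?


M(Na2SO4) = 2×22.99 + 1×32.07 + 4×16.0 = 142.05 g/mol
Mass of O = 4 × 16.0 = 64.00 g/mol
% O = 64.00/142.05 × 100 = 45.05%

45.05%


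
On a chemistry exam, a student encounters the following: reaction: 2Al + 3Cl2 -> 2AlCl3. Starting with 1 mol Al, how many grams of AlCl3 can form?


Mole ratio AlCl3:Al = 2:2
n(AlCl3) = 1 × 2/2 = 1.000 mol
mass = 1.000 × 133.33 = 133.33 g

133.33 g


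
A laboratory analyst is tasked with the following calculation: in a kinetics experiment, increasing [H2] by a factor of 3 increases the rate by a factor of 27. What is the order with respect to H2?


rate ∝ [H2]^n
3^n = 27 → n = 3
Order in H2: 3

3


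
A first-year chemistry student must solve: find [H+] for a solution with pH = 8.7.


[H+] = 10^(-pH) = 10^(-8.7)
= 2.0×10^-9 M

2.0×10^-9 M


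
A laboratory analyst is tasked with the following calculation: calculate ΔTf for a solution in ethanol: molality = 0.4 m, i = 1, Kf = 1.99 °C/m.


ΔTf = Kf × m × i
= 1.99 × 0.4 × 1
= 0.796 °C

0.796 °C


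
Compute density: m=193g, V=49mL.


ρ = mass/volume
= 193/49
= 3.939 g/mL

3.939 g/mL


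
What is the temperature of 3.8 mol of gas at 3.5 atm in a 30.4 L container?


PV = nRT  (R = 0.08206 L·atm/(mol·K))
T = PV/(nR) = 3.5×30.4/(3.8×0.08206)
= 106.40/0.311828
= 341.21 K

341.21 K


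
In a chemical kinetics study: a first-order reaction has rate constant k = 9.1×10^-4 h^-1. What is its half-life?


t½ = ln2/k = 0.693147/(9.1×10^-4 h^-1)
= 761.7 h

761.7 h


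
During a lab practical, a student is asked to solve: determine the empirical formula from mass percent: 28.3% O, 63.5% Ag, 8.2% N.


Assume 100 g sample. Moles of each element:
  O: 28.3/16.0 = 1.769 mol
  Ag: 63.5/107.87 = 0.589 mol
  N: 8.2/14.01 = 0.585 mol
Divide by smallest (0.585):
  O: 1.769/0.585 = 3.02
  Ag: 0.589/0.585 = 1.01
  N: 0.585/0.585 = 1.0
Empirical formula: AgNO3

AgNO3


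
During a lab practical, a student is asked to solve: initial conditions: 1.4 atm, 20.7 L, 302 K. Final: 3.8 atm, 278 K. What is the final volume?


P1V1/T1 = P2V2/T2
V2 = P1V1T2/(T1P2)
= 1.4×20.7×278/(302×3.8)
= 7.02 L

7.02 L


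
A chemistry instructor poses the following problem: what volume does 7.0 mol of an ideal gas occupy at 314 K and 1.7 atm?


PV = nRT  (R = 0.08206 L·atm/(mol·K))
V = nRT/P = 7.0×0.08206×314/1.7
= 106.099 L

106.099 L


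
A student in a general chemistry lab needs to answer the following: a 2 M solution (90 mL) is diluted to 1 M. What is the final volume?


C1V1 = C2V2
2 × 90 = 1 × V2
V2 = 180/1 = 180.0 mL

180.0 mL


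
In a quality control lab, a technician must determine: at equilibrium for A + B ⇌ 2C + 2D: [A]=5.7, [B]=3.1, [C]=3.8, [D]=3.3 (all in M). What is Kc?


Kc = [C]^2[D]^2/([A][B])
= (3.8^2 × 3.3^2)/(5.7^1 × 3.1^1)
= 157.2516/17.67
= 8.899

8.899


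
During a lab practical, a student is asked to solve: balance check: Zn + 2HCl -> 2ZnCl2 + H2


Equation: Zn + 2HCl -> 2ZnCl2 + H2
Check atoms: Cl: 2≠4, H: 2=2, Zn: 1≠2
Not balanced

No, not balanced


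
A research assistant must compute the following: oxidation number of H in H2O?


H is +1 with nonmetals
Oxidation number: +1

+1


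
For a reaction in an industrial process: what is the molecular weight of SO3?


M(SO3) = 1×32.07 + 3×16.0
= 32.07 + 48.0
= 80.07 g/mol

80.07 g/mol


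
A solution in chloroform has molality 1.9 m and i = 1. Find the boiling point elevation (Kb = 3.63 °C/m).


ΔTb = Kb × m × i
= 3.63 × 1.9 × 1
= 6.897 °C

6.897 °C


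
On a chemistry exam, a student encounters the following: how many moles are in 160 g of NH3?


M(NH3) = 17.03 g/mol
n = mass/M = 160/17.03 = 9.3952 mol

9.3952 mol


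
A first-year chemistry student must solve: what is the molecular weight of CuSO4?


M(CuSO4) = 1×63.55 + 1×32.07 + 4×16.0
= 63.55 + 32.07 + 64.0
= 159.62 g/mol

159.62 g/mol


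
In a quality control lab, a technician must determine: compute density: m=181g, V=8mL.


ρ = mass/volume
= 181/8
= 22.625 g/mL

22.625 g/mL


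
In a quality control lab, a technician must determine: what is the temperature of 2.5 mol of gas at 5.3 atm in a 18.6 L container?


PV = nRT  (R = 0.08206 L·atm/(mol·K))
T = PV/(nR) = 5.3×18.6/(2.5×0.08206)
= 98.58/0.205150
= 480.53 K

480.53 K


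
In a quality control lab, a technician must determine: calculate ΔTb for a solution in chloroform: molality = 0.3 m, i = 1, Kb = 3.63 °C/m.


ΔTb = Kb × m × i
= 3.63 × 0.3 × 1
= 1.089 °C

1.089 °C


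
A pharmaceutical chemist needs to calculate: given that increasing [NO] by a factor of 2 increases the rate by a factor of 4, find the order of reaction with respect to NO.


rate ∝ [NO]^n
2^n = 4 → n = 2
Order in NO: 2

2


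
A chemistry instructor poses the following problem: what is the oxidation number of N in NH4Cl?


x + 4(+1) + (-1) = 0, so x = -3
Oxidation number: -3

-3


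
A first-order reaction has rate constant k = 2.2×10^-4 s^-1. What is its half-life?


t½ = ln2/k = 0.693147/(2.2×10^-4 s^-1)
= 3151 s

3151 s


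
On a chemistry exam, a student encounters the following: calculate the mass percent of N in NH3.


M(NH3) = 1×14.01 + 3×1.008 = 17.034 g/mol
Mass of N = 1 × 14.01 = 14.01 g/mol
% N = 14.01/17.034 × 100 = 82.25%

82.25%


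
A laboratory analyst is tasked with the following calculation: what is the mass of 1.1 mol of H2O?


M(H2O) = 18.02 g/mol
mass = n × M = 1.1 × 18.02 = 19.82 g

19.82 g


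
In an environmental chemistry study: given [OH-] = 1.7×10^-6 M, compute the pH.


pOH = -log10([OH-]) = -log10(1.7×10^-6)
= 6 - log10(1.7) = 5.77
pH = 14 - pOH = 14 - 5.77 = 8.23

8.23


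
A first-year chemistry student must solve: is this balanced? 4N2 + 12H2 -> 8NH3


Equation: 4N2 + 12H2 -> 8NH3
Check atoms: H: 24=24, N: 8=8
Balanced

Yes, balanced


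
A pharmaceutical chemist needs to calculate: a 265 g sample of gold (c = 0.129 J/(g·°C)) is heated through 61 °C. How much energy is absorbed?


q = mcΔT = 265 × 0.129 × 61
= 2085.29 J

2085.29 J


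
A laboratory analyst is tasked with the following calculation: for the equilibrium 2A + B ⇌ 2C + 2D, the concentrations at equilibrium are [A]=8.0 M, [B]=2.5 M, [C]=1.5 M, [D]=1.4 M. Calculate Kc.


Kc = [C]^2[D]^2/([A]^2[B])
= (1.5^2 × 1.4^2)/(8.0^2 × 2.5^1)
= 4.41/160
= 0.02756

0.02756


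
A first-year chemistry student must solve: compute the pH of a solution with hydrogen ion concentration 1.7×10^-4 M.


pH = -log10([H+]) = -log10(1.7×10^-4)
= 4 - log10(1.7)
= 4 - 0.23
= 3.77

3.77


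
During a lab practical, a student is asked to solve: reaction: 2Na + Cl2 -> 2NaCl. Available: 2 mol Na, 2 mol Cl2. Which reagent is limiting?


Mole ratio available / coefficient:
  Na: 2/2 = 1.000
  Cl2: 2/1 = 2.000
Smaller ratio is limiting.

Na


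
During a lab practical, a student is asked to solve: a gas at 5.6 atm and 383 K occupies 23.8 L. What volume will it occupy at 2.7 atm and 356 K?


P1V1/T1 = P2V2/T2
V2 = P1V1T2/(T1P2)
= 5.6×23.8×356/(383×2.7)
= 45.883 L

45.883 L


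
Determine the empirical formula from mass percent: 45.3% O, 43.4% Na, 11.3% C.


Assume 100 g sample. Moles of each element:
  O: 45.3/16.0 = 2.831 mol
  Na: 43.4/22.99 = 1.888 mol
  C: 11.3/12.01 = 0.941 mol
Divide by smallest (0.941):
  O: 2.831/0.941 = 3.01
  Na: 1.888/0.941 = 2.01
  C: 0.941/0.941 = 1.0
Empirical formula: Na2CO3

Na2CO3


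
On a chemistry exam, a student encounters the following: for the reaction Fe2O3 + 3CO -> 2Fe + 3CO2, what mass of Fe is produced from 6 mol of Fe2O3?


Mole ratio Fe:Fe2O3 = 2:1
n(Fe) = 6 × 2/1 = 12.000 mol
mass = 12.000 × 55.85 = 670.2 g

670.2 g


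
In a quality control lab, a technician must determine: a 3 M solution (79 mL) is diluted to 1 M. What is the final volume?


C1V1 = C2V2
3 × 79 = 1 × V2
V2 = 237/1 = 237.0 mL

237.0 mL


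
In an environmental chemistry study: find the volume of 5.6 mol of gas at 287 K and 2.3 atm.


PV = nRT  (R = 0.08206 L·atm/(mol·K))
V = nRT/P = 5.6×0.08206×287/2.3
= 57.342 L

57.342 L


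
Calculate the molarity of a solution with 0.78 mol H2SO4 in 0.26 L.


M = n/V = 0.78/0.26 = 3.000 mol/L

3.000 M


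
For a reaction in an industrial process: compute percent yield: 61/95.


% yield = actual/theoretical × 100
= 61/95 × 100
= 64.21%

64.21%


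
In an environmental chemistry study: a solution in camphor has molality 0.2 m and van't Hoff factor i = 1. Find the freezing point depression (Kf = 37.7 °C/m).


ΔTf = Kf × m × i
= 37.7 × 0.2 × 1
= 7.54 °C

7.54 °C


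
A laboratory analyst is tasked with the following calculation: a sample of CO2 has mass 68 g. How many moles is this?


M(CO2) = 44.01 g/mol
n = mass/M = 68/44.01 = 1.5451 mol

1.5451 mol


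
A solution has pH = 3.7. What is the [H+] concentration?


[H+] = 10^(-pH) = 10^(-3.7)
= 2.0×10^-4 M

2.0×10^-4 M


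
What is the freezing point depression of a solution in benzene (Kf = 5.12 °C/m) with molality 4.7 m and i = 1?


ΔTf = Kf × m × i
= 5.12 × 4.7 × 1
= 24.064 °C

24.064 °C


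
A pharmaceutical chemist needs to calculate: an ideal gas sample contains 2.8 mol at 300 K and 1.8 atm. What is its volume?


PV = nRT  (R = 0.08206 L·atm/(mol·K))
V = nRT/P = 2.8×0.08206×300/1.8
= 38.295 L

38.295 L


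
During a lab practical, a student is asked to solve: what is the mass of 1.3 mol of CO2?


M(CO2) = 44.01 g/mol
mass = n × M = 1.3 × 44.01 = 57.21 g

57.21 g


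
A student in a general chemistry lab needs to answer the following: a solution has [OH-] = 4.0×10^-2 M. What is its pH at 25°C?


pOH = -log10([OH-]) = -log10(4.0×10^-2)
= 2 - log10(4.0) = 1.4
pH = 14 - pOH = 14 - 1.4 = 12.6

12.6


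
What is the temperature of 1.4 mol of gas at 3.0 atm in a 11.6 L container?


PV = nRT  (R = 0.08206 L·atm/(mol·K))
T = PV/(nR) = 3.0×11.6/(1.4×0.08206)
= 34.80/0.114884
= 302.91 K

302.91 K


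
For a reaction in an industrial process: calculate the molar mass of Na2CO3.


M(Na2CO3) = 2×22.99 + 1×12.01 + 3×16.0
= 45.98 + 12.01 + 48.0
= 105.99 g/mol

105.99 g/mol


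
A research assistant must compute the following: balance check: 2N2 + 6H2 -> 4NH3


Equation: 2N2 + 6H2 -> 4NH3
Check atoms: H: 12=12, N: 4=4
Balanced

Yes, balanced


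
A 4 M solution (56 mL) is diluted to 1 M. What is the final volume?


C1V1 = C2V2
4 × 56 = 1 × V2
V2 = 224/1 = 224.0 mL

224.0 mL


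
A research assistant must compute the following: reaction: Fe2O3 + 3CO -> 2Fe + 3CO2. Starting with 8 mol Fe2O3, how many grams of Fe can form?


Mole ratio Fe:Fe2O3 = 2:1
n(Fe) = 8 × 2/1 = 16.000 mol
mass = 16.000 × 55.85 = 893.6 g

893.6 g


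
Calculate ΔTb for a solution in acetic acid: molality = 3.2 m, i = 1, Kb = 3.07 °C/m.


ΔTb = Kb × m × i
= 3.07 × 3.2 × 1
= 9.824 °C

9.824 °C


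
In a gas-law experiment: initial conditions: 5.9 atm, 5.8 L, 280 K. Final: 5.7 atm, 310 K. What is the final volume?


P1V1/T1 = P2V2/T2
V2 = P1V1T2/(T1P2)
= 5.9×5.8×310/(280×5.7)
= 6.647 L

6.647 L


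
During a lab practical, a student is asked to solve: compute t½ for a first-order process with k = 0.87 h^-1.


t½ = ln2/k = 0.693147/(0.87 h^-1)
= 0.7967 h

0.7967 h


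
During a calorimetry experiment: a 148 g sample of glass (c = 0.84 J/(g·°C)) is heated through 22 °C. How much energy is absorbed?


q = mcΔT = 148 × 0.84 × 22
= 2735.04 J

2735.04 J


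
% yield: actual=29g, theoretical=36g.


% yield = actual/theoretical × 100
= 29/36 × 100
= 80.56%

80.56%


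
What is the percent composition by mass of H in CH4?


M(CH4) = 1×12.01 + 4×1.008 = 16.042 g/mol
Mass of H = 4 × 1.008 = 4.032 g/mol
% H = 4.032/16.042 × 100 = 25.13%

25.13%


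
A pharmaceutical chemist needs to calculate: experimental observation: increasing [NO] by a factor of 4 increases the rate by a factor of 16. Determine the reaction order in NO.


rate ∝ [NO]^n
4^n = 16 → n = 2
Order in NO: 2

2


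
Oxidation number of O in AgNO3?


O is usually -2
Oxidation number: -2

-2


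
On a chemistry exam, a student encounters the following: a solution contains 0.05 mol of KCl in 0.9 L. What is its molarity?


M = n/V = 0.05/0.9 = 0.056 mol/L

0.056 M


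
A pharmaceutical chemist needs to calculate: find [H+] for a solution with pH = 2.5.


[H+] = 10^(-pH) = 10^(-2.5)
= 3.16×10^-3 M

3.16×10^-3 M


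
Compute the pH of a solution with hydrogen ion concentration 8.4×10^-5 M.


pH = -log10([H+]) = -log10(8.4×10^-5)
= 5 - log10(8.4)
= 5 - 0.92
= 4.08

4.08


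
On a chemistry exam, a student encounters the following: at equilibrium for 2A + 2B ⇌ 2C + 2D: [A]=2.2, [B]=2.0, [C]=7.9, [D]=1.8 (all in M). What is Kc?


Kc = [C]^2[D]^2/([A]^2[B]^2)
= (7.9^2 × 1.8^2)/(2.2^2 × 2.0^2)
= 202.2084/19.36
= 10.44

10.44


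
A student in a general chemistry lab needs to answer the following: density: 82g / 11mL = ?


ρ = mass/volume
= 82/11
= 7.455 g/mL

7.455 g/mL


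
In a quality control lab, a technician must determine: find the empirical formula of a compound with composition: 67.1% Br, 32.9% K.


Assume 100 g sample. Moles of each element:
  Br: 67.1/79.9 = 0.84 mol
  K: 32.9/39.1 = 0.841 mol
Divide by smallest (0.84):
  Br: 0.84/0.84 = 1.0
  K: 0.841/0.84 = 1.0
Empirical formula: KBr

KBr


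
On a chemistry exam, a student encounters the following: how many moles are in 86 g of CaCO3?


M(CaCO3) = 100.09 g/mol
n = mass/M = 86/100.09 = 0.8592 mol

0.8592 mol


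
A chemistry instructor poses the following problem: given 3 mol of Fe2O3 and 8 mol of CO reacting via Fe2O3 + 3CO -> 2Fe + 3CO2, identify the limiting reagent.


Mole ratio available / coefficient:
  Fe2O3: 3/1 = 3.000
  CO: 8/3 = 2.667
Smaller ratio is limiting.

CO


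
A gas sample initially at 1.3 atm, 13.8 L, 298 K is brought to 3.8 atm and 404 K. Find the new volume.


P1V1/T1 = P2V2/T2
V2 = P1V1T2/(T1P2)
= 1.3×13.8×404/(298×3.8)
= 6.4 L

6.4 L


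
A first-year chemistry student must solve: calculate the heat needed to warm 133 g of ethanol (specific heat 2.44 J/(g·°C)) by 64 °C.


q = mcΔT = 133 × 2.44 × 64
= 20769.28 J

20769.28 J


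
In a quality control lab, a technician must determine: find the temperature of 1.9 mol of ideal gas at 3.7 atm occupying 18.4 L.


PV = nRT  (R = 0.08206 L·atm/(mol·K))
T = PV/(nR) = 3.7×18.4/(1.9×0.08206)
= 68.08/0.155914
= 436.65 K

436.65 K


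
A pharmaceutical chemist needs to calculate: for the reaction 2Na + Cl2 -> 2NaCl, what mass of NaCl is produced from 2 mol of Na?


Mole ratio NaCl:Na = 2:2
n(NaCl) = 2 × 2/2 = 2.000 mol
mass = 2.000 × 58.44 = 116.88 g

116.88 g


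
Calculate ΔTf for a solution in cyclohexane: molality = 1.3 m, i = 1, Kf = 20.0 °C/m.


ΔTf = Kf × m × i
= 20.0 × 1.3 × 1
= 26.0 °C

26.0 °C


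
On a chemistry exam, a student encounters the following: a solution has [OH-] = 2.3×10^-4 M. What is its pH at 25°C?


pOH = -log10([OH-]) = -log10(2.3×10^-4)
= 4 - log10(2.3) = 3.64
pH = 14 - pOH = 14 - 3.64 = 10.36

10.36


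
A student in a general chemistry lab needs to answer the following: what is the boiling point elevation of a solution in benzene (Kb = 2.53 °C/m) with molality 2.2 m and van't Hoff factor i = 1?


ΔTb = Kb × m × i
= 2.53 × 2.2 × 1
= 5.566 °C

5.566 °C


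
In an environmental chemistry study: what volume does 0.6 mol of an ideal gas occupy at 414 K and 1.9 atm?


PV = nRT  (R = 0.08206 L·atm/(mol·K))
V = nRT/P = 0.6×0.08206×414/1.9
= 10.728 L

10.728 L


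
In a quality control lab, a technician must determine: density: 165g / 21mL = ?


ρ = mass/volume
= 165/21
= 7.857 g/mL

7.857 g/mL


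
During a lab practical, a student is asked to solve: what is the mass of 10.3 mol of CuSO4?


M(CuSO4) = 159.62 g/mol
mass = n × M = 10.3 × 159.62 = 1644.09 g

1644.09 g


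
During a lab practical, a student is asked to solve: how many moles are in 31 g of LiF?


M(LiF) = 25.94 g/mol
n = mass/M = 31/25.94 = 1.1951 mol

1.1951 mol


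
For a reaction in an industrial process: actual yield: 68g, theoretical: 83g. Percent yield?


% yield = actual/theoretical × 100
= 68/83 × 100
= 81.93%

81.93%


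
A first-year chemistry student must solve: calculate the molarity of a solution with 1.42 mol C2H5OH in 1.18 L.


M = n/V = 1.42/1.18 = 1.203 mol/L

1.203 M


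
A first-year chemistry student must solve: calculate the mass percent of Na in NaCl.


M(NaCl) = 1×22.99 + 1×35.45 = 58.44 g/mol
Mass of Na = 1 × 22.99 = 22.99 g/mol
% Na = 22.99/58.44 × 100 = 39.34%

39.34%


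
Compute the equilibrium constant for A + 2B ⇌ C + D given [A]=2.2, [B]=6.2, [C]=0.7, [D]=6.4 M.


Kc = [C][D]/([A][B]^2)
= (0.7^1 × 6.4^1)/(2.2^1 × 6.2^2)
= 4.48/84.568
= 0.05298

0.05298


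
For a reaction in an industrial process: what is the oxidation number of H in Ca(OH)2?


H is +1 with nonmetals
Oxidation number: +1

+1


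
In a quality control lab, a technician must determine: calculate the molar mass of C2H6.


M(C2H6) = 2×12.01 + 6×1.008
= 24.02 + 6.05
= 30.07 g/mol

30.07 g/mol


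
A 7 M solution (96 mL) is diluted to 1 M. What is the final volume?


C1V1 = C2V2
7 × 96 = 1 × V2
V2 = 672/1 = 672.0 mL

672.0 mL


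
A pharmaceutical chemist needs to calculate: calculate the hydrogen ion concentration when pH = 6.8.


[H+] = 10^(-pH) = 10^(-6.8)
= 1.58×10^-7 M

1.58×10^-7 M


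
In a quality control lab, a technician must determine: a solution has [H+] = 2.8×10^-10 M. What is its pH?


pH = -log10([H+]) = -log10(2.8×10^-10)
= 10 - log10(2.8)
= 10 - 0.45
= 9.55

9.55


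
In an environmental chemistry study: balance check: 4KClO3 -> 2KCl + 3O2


Equation: 4KClO3 -> 2KCl + 3O2
Check atoms: Cl: 4≠2, K: 4≠2, O: 12≠6
Not balanced

No, not balanced


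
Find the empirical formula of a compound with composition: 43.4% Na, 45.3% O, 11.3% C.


Assume 100 g sample. Moles of each element:
  Na: 43.4/22.99 = 1.888 mol
  O: 45.3/16.0 = 2.831 mol
  C: 11.3/12.01 = 0.941 mol
Divide by smallest (0.941):
  Na: 1.888/0.941 = 2.01
  O: 2.831/0.941 = 3.01
  C: 0.941/0.941 = 1.0
Empirical formula: Na2CO3

Na2CO3


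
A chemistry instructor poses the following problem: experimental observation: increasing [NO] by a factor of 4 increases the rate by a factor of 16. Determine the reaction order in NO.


rate ∝ [NO]^n
4^n = 16 → n = 2
Order in NO: 2

2


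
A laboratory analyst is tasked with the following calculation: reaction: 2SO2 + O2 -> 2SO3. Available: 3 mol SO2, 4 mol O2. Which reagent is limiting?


Mole ratio available / coefficient:
  SO2: 3/2 = 1.500
  O2: 4/1 = 4.000
Smaller ratio is limiting.

SO2


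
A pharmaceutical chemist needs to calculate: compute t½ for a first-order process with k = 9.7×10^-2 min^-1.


t½ = ln2/k = 0.693147/(9.7×10^-2 min^-1)
= 7.146 min

7.146 min


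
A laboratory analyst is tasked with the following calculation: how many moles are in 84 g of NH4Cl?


M(NH4Cl) = 53.49 g/mol
n = mass/M = 84/53.49 = 1.5704 mol

1.5704 mol


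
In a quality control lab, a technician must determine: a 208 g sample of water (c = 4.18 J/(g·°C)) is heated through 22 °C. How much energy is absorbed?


q = mcΔT = 208 × 4.18 × 22
= 19127.68 J

19127.68 J


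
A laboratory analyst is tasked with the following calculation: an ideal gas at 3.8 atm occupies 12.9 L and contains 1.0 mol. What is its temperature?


PV = nRT  (R = 0.08206 L·atm/(mol·K))
T = PV/(nR) = 3.8×12.9/(1.0×0.08206)
= 49.02/0.082060
= 597.37 K

597.37 K


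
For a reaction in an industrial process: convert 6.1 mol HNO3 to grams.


M(HNO3) = 63.02 g/mol
mass = n × M = 6.1 × 63.02 = 384.42 g

384.42 g


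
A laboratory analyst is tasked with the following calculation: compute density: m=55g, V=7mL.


ρ = mass/volume
= 55/7
= 7.857 g/mL

7.857 g/mL


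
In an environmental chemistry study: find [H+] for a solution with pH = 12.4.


[H+] = 10^(-pH) = 10^(-12.4)
= 3.98×10^-13 M

3.98×10^-13 M


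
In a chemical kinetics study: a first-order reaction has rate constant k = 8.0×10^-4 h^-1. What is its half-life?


t½ = ln2/k = 0.693147/(8.0×10^-4 h^-1)
= 866.4 h

866.4 h


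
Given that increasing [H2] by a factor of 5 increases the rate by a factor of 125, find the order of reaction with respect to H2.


rate ∝ [H2]^n
5^n = 125 → n = 3
Order in H2: 3

3


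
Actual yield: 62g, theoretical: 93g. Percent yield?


% yield = actual/theoretical × 100
= 62/93 × 100
= 66.67%

66.67%


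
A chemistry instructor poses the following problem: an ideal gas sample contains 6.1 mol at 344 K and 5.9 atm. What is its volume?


PV = nRT  (R = 0.08206 L·atm/(mol·K))
V = nRT/P = 6.1×0.08206×344/5.9
= 29.186 L

29.186 L


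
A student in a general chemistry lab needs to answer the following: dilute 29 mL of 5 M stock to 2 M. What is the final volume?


C1V1 = C2V2
5 × 29 = 2 × V2
V2 = 145/2 = 72.5 mL

72.5 mL


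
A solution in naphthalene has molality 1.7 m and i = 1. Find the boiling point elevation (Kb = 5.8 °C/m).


ΔTb = Kb × m × i
= 5.8 × 1.7 × 1
= 9.86 °C

9.86 °C


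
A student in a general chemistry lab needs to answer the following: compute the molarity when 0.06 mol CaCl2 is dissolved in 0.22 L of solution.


M = n/V = 0.06/0.22 = 0.273 mol/L

0.273 M


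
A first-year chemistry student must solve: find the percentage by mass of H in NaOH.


M(NaOH) = 1×22.99 + 1×16.0 + 1×1.008 = 39.998 g/mol
Mass of H = 1 × 1.008 = 1.008 g/mol
% H = 1.008/39.998 × 100 = 2.52%

2.52%


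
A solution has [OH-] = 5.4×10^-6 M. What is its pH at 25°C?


pOH = -log10([OH-]) = -log10(5.4×10^-6)
= 6 - log10(5.4) = 5.27
pH = 14 - pOH = 14 - 5.27 = 8.73

8.73


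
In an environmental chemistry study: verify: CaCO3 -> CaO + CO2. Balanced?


Equation: CaCO3 -> CaO + CO2
Check atoms: C: 1=1, Ca: 1=1, O: 3=3
Balanced

Yes, balanced


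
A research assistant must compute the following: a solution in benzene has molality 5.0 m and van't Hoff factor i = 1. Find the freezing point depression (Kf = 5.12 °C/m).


ΔTf = Kf × m × i
= 5.12 × 5.0 × 1
= 25.6 °C

25.6 °C


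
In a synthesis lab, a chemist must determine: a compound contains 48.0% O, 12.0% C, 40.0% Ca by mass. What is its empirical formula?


Assume 100 g sample. Moles of each element:
  O: 48.0/16.0 = 3.0 mol
  C: 12.0/12.01 = 0.999 mol
  Ca: 40.0/40.08 = 0.998 mol
Divide by smallest (0.998):
  O: 3.0/0.998 = 3.01
  C: 0.999/0.998 = 1.0
  Ca: 0.998/0.998 = 1.0
Empirical formula: CaCO3

CaCO3


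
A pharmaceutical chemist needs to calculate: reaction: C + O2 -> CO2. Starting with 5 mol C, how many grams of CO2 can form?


Mole ratio CO2:C = 1:1
n(CO2) = 5 × 1/1 = 5.000 mol
mass = 5.000 × 44.01 = 220.05 g

220.05 g


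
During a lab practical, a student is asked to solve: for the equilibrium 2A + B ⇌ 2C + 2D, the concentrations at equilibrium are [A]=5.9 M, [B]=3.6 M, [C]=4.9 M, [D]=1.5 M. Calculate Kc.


Kc = [C]^2[D]^2/([A]^2[B])
= (4.9^2 × 1.5^2)/(5.9^2 × 3.6^1)
= 54.0225/125.316
= 0.4311

0.4311


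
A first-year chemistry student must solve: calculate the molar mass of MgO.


M(MgO) = 1×24.31 + 1×16.0
= 24.31 + 16.0
= 40.31 g/mol

40.31 g/mol


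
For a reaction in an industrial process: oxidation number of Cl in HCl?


halide: -1
Oxidation number: -1

-1


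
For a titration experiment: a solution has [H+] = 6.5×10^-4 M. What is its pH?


pH = -log10([H+]) = -log10(6.5×10^-4)
= 4 - log10(6.5)
= 4 - 0.81
= 3.19

3.19


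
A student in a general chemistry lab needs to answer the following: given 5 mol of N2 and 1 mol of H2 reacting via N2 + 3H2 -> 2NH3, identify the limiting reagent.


Mole ratio available / coefficient:
  N2: 5/1 = 5.000
  H2: 1/3 = 0.333
Smaller ratio is limiting.

H2


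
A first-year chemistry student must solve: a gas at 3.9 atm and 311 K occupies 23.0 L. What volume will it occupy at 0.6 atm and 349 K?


P1V1/T1 = P2V2/T2
V2 = P1V1T2/(T1P2)
= 3.9×23.0×349/(311×0.6)
= 167.767 L

167.767 L


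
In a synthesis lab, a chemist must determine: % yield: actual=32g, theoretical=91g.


% yield = actual/theoretical × 100
= 32/91 × 100
= 35.16%

35.16%


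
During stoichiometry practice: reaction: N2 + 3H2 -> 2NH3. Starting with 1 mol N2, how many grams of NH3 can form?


Mole ratio NH3:N2 = 2:1
n(NH3) = 1 × 2/1 = 2.000 mol
mass = 2.000 × 17.03 = 34.06 g

34.06 g


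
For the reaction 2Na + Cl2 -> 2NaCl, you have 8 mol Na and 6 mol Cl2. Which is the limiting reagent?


Mole ratio available / coefficient:
  Na: 8/2 = 4.000
  Cl2: 6/1 = 6.000
Smaller ratio is limiting.

Na


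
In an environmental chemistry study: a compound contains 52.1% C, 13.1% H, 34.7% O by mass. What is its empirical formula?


Assume 100 g sample. Moles of each element:
  C: 52.1/12.01 = 4.338 mol
  H: 13.1/1.008 = 12.996 mol
  O: 34.7/16.0 = 2.169 mol
Divide by smallest (2.169):
  C: 4.338/2.169 = 2.0
  H: 12.996/2.169 = 5.99
  O: 2.169/2.169 = 1.0
Empirical formula: C2H6O

C2H6O


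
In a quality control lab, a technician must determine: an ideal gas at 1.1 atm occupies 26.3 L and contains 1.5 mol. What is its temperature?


PV = nRT  (R = 0.08206 L·atm/(mol·K))
T = PV/(nR) = 1.1×26.3/(1.5×0.08206)
= 28.93/0.123090
= 235.03 K

235.03 K


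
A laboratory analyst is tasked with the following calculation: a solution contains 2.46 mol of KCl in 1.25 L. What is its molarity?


M = n/V = 2.46/1.25 = 1.968 mol/L

1.968 M


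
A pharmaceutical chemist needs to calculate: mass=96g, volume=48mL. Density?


ρ = mass/volume
= 96/48
= 2.0 g/mL

2.0 g/mL


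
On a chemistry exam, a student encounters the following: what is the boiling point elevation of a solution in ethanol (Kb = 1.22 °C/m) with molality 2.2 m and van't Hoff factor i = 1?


ΔTb = Kb × m × i
= 1.22 × 2.2 × 1
= 2.684 °C

2.684 °C


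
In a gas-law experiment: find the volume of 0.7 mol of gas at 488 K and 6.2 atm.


PV = nRT  (R = 0.08206 L·atm/(mol·K))
V = nRT/P = 0.7×0.08206×488/6.2
= 4.521 L

4.521 L


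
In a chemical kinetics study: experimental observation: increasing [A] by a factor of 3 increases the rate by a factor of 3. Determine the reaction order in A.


rate ∝ [A]^n
3^n = 3 → n = 1
Order in A: 1

1


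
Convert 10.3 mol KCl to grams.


M(KCl) = 74.55 g/mol
mass = n × M = 10.3 × 74.55 = 767.87 g

767.87 g


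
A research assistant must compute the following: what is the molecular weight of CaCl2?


M(CaCl2) = 1×40.08 + 2×35.45
= 40.08 + 70.9
= 110.98 g/mol

110.98 g/mol


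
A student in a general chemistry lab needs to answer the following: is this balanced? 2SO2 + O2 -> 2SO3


Equation: 2SO2 + O2 -> 2SO3
Check atoms: O: 6=6, S: 2=2
Balanced

Yes, balanced


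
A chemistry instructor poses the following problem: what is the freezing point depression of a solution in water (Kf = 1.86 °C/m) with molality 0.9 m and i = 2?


ΔTf = Kf × m × i
= 1.86 × 0.9 × 2
= 3.348 °C

3.348 °C
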